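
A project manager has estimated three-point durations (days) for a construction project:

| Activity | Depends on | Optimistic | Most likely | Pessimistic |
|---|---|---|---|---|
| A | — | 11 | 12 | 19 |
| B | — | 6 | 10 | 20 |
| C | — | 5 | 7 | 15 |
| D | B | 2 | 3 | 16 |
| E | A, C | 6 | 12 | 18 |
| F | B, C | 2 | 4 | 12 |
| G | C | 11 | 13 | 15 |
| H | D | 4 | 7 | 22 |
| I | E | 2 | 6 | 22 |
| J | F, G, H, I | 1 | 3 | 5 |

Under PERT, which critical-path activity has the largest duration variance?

te_A = (11 + 4·12 + 19)/6 = 78/6 = 13; σ²_A = ((19−11)/6)² = 1.778
te_B = (6 + 4·10 + 20)/6 = 66/6 = 11; σ²_B = ((20−6)/6)² = 5.444
te_C = (5 + 4·7 + 15)/6 = 48/6 = 8; σ²_C = ((15−5)/6)² = 2.778
te_D = (2 + 4·3 + 16)/6 = 30/6 = 5; σ²_D = ((16−2)/6)² = 5.444
te_E = (6 + 4·12 + 18)/6 = 72/6 = 12; σ²_E = ((18−6)/6)² = 4.000
te_F = (2 + 4·4 + 12)/6 = 30/6 = 5; σ²_F = ((12−2)/6)² = 2.778
te_G = (11 + 4·13 + 15)/6 = 78/6 = 13; σ²_G = ((15−11)/6)² = 0.444
te_H = (4 + 4·7 + 22)/6 = 54/6 = 9; σ²_H = ((22−4)/6)² = 9.000
te_I = (2 + 4·6 + 22)/6 = 48/6 = 8; σ²_I = ((22−2)/6)² = 11.111
te_J = (1 + 4·3 + 5)/6 = 18/6 = 3; σ²_J = ((5−1)/6)² = 0.444

Forward pass:
ES_A = 0; EF_A = 13
ES_B = 0; EF_B = 11
ES_C = 0; EF_C = 8
ES_D = 11; EF_D = 11+5 = 16
ES_E = max(EF_A=13, EF_C=8) = 13; EF_E = 13+12 = 25
ES_F = max(EF_B=11, EF_C=8) = 11; EF_F = 11+5 = 16
ES_G = 8; EF_G = 8+13 = 21
ES_H = 16; EF_H = 16+9 = 25
ES_I = 25; EF_I = 25+8 = 33
ES_J = max(EF_F=16, EF_G=21, EF_H=25, EF_I=33) = 33; EF_J = 33+3 = 36
Expected project duration μ = 36 days. Critical path: A → E → I → J.

Variances on critical path: σ²_A=1.778, σ²_E=4.000, σ²_I=11.111, σ²_J=0.444.
Largest is σ²_I = 11.111.

I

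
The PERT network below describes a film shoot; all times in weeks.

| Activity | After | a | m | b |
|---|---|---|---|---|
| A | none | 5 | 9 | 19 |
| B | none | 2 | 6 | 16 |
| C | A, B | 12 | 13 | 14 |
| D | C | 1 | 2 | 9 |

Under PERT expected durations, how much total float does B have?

te_A = (5 + 4·9 + 19)/6 = 60/6 = 10
te_B = (2 + 4·6 + 16)/6 = 42/6 = 7
te_C = (12 + 4·13 + 14)/6 = 78/6 = 13
te_D = (1 + 4·2 + 9)/6 = 18/6 = 3

Forward pass:
ES_A = 0; EF_A = 10
ES_B = 0; EF_B = 7
ES_C = max(EF_A=10, EF_B=7) = 10; EF_C = 10+13 = 23
ES_D = 23; EF_D = 23+3 = 26
Expected project duration μ = 26 weeks. Critical path: A → C → D.

Backward pass:
LF_D = 26; LS_D = 26−3 = 23
LF_C = LS_D = 23; LS_C = 23−13 = 10
LF_B = LS_C = 10; LS_B = 10−7 = 3
LF_A = LS_C = 10; LS_A = 10−10 = 0
Slack_B = LS_B − ES_B = 3 − 0 = 3

3 weeks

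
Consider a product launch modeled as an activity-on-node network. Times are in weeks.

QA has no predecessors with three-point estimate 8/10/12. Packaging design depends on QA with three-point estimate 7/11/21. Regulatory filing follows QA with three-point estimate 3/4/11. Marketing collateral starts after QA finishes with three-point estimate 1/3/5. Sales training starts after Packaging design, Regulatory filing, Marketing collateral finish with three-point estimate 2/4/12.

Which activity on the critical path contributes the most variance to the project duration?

te_QA = (8 + 4·10 + 12)/6 = 60/6 = 10; σ²_QA = ((12−8)/6)² = 0.444
te_Packaging design = (7 + 4·11 + 21)/6 = 72/6 = 12; σ²_Packaging design = ((21−7)/6)² = 5.444
te_Regulatory filing = (3 + 4·4 + 11)/6 = 30/6 = 5; σ²_Regulatory filing = ((11−3)/6)² = 1.778
te_Marketing collateral = (1 + 4·3 + 5)/6 = 18/6 = 3; σ²_Marketing collateral = ((5−1)/6)² = 0.444
te_Sales training = (2 + 4·4 + 12)/6 = 30/6 = 5; σ²_Sales training = ((12−2)/6)² = 2.778

Forward pass:
ES_QA = 0; EF_QA = 10
ES_Packaging design = 10; EF_Packaging design = 10+12 = 22
ES_Regulatory filing = 10; EF_Regulatory filing = 10+5 = 15
ES_Marketing collateral = 10; EF_Marketing collateral = 10+3 = 13
ES_Sales training = max(EF_Packaging design=22, EF_Regulatory filing=15, EF_Marketing collateral=13) = 22; EF_Sales training = 22+5 = 27
Expected project duration μ = 27 weeks. Critical path: QA → Packaging design → Sales training.

Variances on critical path: σ²_QA=0.444, σ²_Packaging design=5.444, σ²_Sales training=2.778.
Largest is σ²_Packaging design = 5.444.

Packaging design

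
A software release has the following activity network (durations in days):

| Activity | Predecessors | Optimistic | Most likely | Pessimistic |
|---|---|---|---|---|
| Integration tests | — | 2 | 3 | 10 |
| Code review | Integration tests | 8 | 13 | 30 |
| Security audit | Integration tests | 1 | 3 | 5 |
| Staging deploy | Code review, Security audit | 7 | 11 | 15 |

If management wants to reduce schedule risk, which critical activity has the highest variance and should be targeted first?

te_Integration tests = (2 + 4·3 + 10)/6 = 24/6 = 4; σ²_Integration tests = ((10−2)/6)² = 1.778
te_Code review = (8 + 4·13 + 30)/6 = 90/6 = 15; σ²_Code review = ((30−8)/6)² = 13.444
te_Security audit = (1 + 4·3 + 5)/6 = 18/6 = 3; σ²_Security audit = ((5−1)/6)² = 0.444
te_Staging deploy = (7 + 4·11 + 15)/6 = 66/6 = 11; σ²_Staging deploy = ((15−7)/6)² = 1.778

Forward pass:
ES_Integration tests = 0; EF_Integration tests = 4
ES_Code review = 4; EF_Code review = 4+15 = 19
ES_Security audit = 4; EF_Security audit = 4+3 = 7
ES_Staging deploy = max(EF_Code review=19, EF_Security audit=7) = 19; EF_Staging deploy = 19+11 = 30
Expected project duration μ = 30 days. Critical path: Integration tests → Code review → Staging deploy.

Variances on critical path: σ²_Integration tests=1.778, σ²_Code review=13.444, σ²_Staging deploy=1.778.
Largest is σ²_Code review = 13.444.

Code review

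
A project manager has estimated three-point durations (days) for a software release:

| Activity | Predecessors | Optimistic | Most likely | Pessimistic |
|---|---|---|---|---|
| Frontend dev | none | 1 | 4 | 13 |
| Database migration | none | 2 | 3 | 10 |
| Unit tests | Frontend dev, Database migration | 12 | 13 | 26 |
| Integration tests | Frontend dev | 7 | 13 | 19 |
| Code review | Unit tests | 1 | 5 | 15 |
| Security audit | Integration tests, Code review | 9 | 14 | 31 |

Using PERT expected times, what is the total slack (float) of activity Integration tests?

8 days

te_Frontend dev = (1 + 4·4 + 13)/6 = 30/6 = 5
te_Database migration = (2 + 4·3 + 10)/6 = 24/6 = 4
te_Unit tests = (12 + 4·13 + 26)/6 = 90/6 = 15
te_Integration tests = (7 + 4·13 + 19)/6 = 78/6 = 13
te_Code review = (1 + 4·5 + 15)/6 = 36/6 = 6
te_Security audit = (9 + 4·14 + 31)/6 = 96/6 = 16

Forward pass:
ES_Frontend dev = 0; EF_Frontend dev = 5
ES_Database migration = 0; EF_Database migration = 4
ES_Unit tests = max(EF_Frontend dev=5, EF_Database migration=4) = 5; EF_Unit tests = 5+15 = 20
ES_Integration tests = 5; EF_Integration tests = 5+13 = 18
ES_Code review = 20; EF_Code review = 20+6 = 26
ES_Security audit = max(EF_Integration tests=18, EF_Code review=26) = 26; EF_Security audit = 26+16 = 42
Expected project duration μ = 42 days. Critical path: Frontend dev → Unit tests → Code review → Security audit.

Backward pass:
LF_Security audit = 42; LS_Security audit = 42−16 = 26
LF_Code review = LS_Security audit = 26; LS_Code review = 26−6 = 20
LF_Integration tests = LS_Security audit = 26; LS_Integration tests = 26−13 = 13
LF_Unit tests = LS_Code review = 20; LS_Unit tests = 20−15 = 5
LF_Database migration = LS_Unit tests = 5; LS_Database migration = 5−4 = 1
LF_Frontend dev = min(LS_Unit tests=5, LS_Integration tests=13) = 5; LS_Frontend dev = 5−5 = 0
Slack_Integration tests = LS_Integration tests − ES_Integration tests = 13 − 5 = 8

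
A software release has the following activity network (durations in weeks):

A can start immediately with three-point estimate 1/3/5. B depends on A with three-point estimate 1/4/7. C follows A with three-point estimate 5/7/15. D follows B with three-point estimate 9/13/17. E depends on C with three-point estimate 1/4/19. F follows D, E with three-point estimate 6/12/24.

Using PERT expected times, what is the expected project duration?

33 weeks

te_A = (1 + 4·3 + 5)/6 = 18/6 = 3
te_B = (1 + 4·4 + 7)/6 = 24/6 = 4
te_C = (5 + 4·7 + 15)/6 = 48/6 = 8
te_D = (9 + 4·13 + 17)/6 = 78/6 = 13
te_E = (1 + 4·4 + 19)/6 = 36/6 = 6
te_F = (6 + 4·12 + 24)/6 = 78/6 = 13

Forward pass:
ES_A = 0; EF_A = 3
ES_B = 3; EF_B = 3+4 = 7
ES_C = 3; EF_C = 3+8 = 11
ES_D = 7; EF_D = 7+13 = 20
ES_E = 11; EF_E = 11+6 = 17
ES_F = max(EF_D=20, EF_E=17) = 20; EF_F = 20+13 = 33
Expected project duration μ = 33 weeks. Critical path: A → B → D → F.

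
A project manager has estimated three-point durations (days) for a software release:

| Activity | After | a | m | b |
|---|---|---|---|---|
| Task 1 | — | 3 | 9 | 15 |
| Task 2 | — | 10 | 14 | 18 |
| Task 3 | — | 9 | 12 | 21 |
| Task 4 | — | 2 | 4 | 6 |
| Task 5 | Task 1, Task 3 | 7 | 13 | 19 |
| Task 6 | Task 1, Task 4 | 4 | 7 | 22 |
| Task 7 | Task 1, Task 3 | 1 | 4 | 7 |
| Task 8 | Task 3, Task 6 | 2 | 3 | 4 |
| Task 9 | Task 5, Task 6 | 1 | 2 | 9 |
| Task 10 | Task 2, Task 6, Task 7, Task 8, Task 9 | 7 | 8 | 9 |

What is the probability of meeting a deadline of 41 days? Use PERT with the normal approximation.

0.898

te_Task 1 = (3 + 4·9 + 15)/6 = 54/6 = 9; σ²_Task 1 = ((15−3)/6)² = 4.000
te_Task 2 = (10 + 4·14 + 18)/6 = 84/6 = 14; σ²_Task 2 = ((18−10)/6)² = 1.778
te_Task 3 = (9 + 4·12 + 21)/6 = 78/6 = 13; σ²_Task 3 = ((21−9)/6)² = 4.000
te_Task 4 = (2 + 4·4 + 6)/6 = 24/6 = 4; σ²_Task 4 = ((6−2)/6)² = 0.444
te_Task 5 = (7 + 4·13 + 19)/6 = 78/6 = 13; σ²_Task 5 = ((19−7)/6)² = 4.000
te_Task 6 = (4 + 4·7 + 22)/6 = 54/6 = 9; σ²_Task 6 = ((22−4)/6)² = 9.000
te_Task 7 = (1 + 4·4 + 7)/6 = 24/6 = 4; σ²_Task 7 = ((7−1)/6)² = 1.000
te_Task 8 = (2 + 4·3 + 4)/6 = 18/6 = 3; σ²_Task 8 = ((4−2)/6)² = 0.111
te_Task 9 = (1 + 4·2 + 9)/6 = 18/6 = 3; σ²_Task 9 = ((9−1)/6)² = 1.778
te_Task 10 = (7 + 4·8 + 9)/6 = 48/6 = 8; σ²_Task 10 = ((9−7)/6)² = 0.111

Forward pass:
ES_Task 1 = 0; EF_Task 1 = 9
ES_Task 2 = 0; EF_Task 2 = 14
ES_Task 3 = 0; EF_Task 3 = 13
ES_Task 4 = 0; EF_Task 4 = 4
ES_Task 5 = max(EF_Task 1=9, EF_Task 3=13) = 13; EF_Task 5 = 13+13 = 26
ES_Task 6 = max(EF_Task 1=9, EF_Task 4=4) = 9; EF_Task 6 = 9+9 = 18
ES_Task 7 = max(EF_Task 1=9, EF_Task 3=13) = 13; EF_Task 7 = 13+4 = 17
ES_Task 8 = max(EF_Task 3=13, EF_Task 6=18) = 18; EF_Task 8 = 18+3 = 21
ES_Task 9 = max(EF_Task 5=26, EF_Task 6=18) = 26; EF_Task 9 = 26+3 = 29
ES_Task 10 = max(EF_Task 2=14, EF_Task 6=18, EF_Task 7=17, EF_Task 8=21, EF_Task 9=29) = 29; EF_Task 10 = 29+8 = 37
Expected project duration μ = 37 days. Critical path: Task 3 → Task 5 → Task 9 → Task 10.

Variance along critical path = 4.000 + 4.000 + 1.778 + 0.111 = 9.889; σ = √9.889 = 3.145 days.
Z = (41 − 37) / 3.145 = 1.272
P(T ≤ 41) = Φ(1.272) ≈ 0.898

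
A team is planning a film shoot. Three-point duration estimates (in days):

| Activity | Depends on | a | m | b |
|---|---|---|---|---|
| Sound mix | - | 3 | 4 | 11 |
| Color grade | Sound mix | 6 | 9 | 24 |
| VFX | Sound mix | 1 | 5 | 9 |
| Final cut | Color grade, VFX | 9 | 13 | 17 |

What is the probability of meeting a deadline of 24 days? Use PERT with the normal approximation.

0.079

te_Sound mix = (3 + 4·4 + 11)/6 = 30/6 = 5; σ²_Sound mix = ((11−3)/6)² = 1.778
te_Color grade = (6 + 4·9 + 24)/6 = 66/6 = 11; σ²_Color grade = ((24−6)/6)² = 9.000
te_VFX = (1 + 4·5 + 9)/6 = 30/6 = 5; σ²_VFX = ((9−1)/6)² = 1.778
te_Final cut = (9 + 4·13 + 17)/6 = 78/6 = 13; σ²_Final cut = ((17−9)/6)² = 1.778

Forward pass:
ES_Sound mix = 0; EF_Sound mix = 5
ES_Color grade = 5; EF_Color grade = 5+11 = 16
ES_VFX = 5; EF_VFX = 5+5 = 10
ES_Final cut = max(EF_Color grade=16, EF_VFX=10) = 16; EF_Final cut = 16+13 = 29
Expected project duration μ = 29 days. Critical path: Sound mix → Color grade → Final cut.

Variance along critical path = 1.778 + 9.000 + 1.778 = 12.556; σ = √12.556 = 3.543 days.
Z = (24 − 29) / 3.543 = -1.411
P(T ≤ 24) = Φ(-1.411) ≈ 0.079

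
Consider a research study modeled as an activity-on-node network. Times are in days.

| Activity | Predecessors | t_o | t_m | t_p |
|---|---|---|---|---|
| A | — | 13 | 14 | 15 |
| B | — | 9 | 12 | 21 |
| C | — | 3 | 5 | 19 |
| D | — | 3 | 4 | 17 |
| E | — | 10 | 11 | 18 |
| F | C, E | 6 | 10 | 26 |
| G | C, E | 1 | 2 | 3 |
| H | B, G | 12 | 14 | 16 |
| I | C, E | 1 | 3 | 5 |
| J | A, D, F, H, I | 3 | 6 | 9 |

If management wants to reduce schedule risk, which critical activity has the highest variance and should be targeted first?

E

te_A = (13 + 4·14 + 15)/6 = 84/6 = 14; σ²_A = ((15−13)/6)² = 0.111
te_B = (9 + 4·12 + 21)/6 = 78/6 = 13; σ²_B = ((21−9)/6)² = 4.000
te_C = (3 + 4·5 + 19)/6 = 42/6 = 7; σ²_C = ((19−3)/6)² = 7.111
te_D = (3 + 4·4 + 17)/6 = 36/6 = 6; σ²_D = ((17−3)/6)² = 5.444
te_E = (10 + 4·11 + 18)/6 = 72/6 = 12; σ²_E = ((18−10)/6)² = 1.778
te_F = (6 + 4·10 + 26)/6 = 72/6 = 12; σ²_F = ((26−6)/6)² = 11.111
te_G = (1 + 4·2 + 3)/6 = 12/6 = 2; σ²_G = ((3−1)/6)² = 0.111
te_H = (12 + 4·14 + 16)/6 = 84/6 = 14; σ²_H = ((16−12)/6)² = 0.444
te_I = (1 + 4·3 + 5)/6 = 18/6 = 3; σ²_I = ((5−1)/6)² = 0.444
te_J = (3 + 4·6 + 9)/6 = 36/6 = 6; σ²_J = ((9−3)/6)² = 1.000

Forward pass:
ES_A = 0; EF_A = 14
ES_B = 0; EF_B = 13
ES_C = 0; EF_C = 7
ES_D = 0; EF_D = 6
ES_E = 0; EF_E = 12
ES_F = max(EF_C=7, EF_E=12) = 12; EF_F = 12+12 = 24
ES_G = max(EF_C=7, EF_E=12) = 12; EF_G = 12+2 = 14
ES_H = max(EF_B=13, EF_G=14) = 14; EF_H = 14+14 = 28
ES_I = max(EF_C=7, EF_E=12) = 12; EF_I = 12+3 = 15
ES_J = max(EF_A=14, EF_D=6, EF_F=24, EF_H=28, EF_I=15) = 28; EF_J = 28+6 = 34
Expected project duration μ = 34 days. Critical path: E → G → H → J.

Variances on critical path: σ²_E=1.778, σ²_G=0.111, σ²_H=0.444, σ²_J=1.000.
Largest is σ²_E = 1.778.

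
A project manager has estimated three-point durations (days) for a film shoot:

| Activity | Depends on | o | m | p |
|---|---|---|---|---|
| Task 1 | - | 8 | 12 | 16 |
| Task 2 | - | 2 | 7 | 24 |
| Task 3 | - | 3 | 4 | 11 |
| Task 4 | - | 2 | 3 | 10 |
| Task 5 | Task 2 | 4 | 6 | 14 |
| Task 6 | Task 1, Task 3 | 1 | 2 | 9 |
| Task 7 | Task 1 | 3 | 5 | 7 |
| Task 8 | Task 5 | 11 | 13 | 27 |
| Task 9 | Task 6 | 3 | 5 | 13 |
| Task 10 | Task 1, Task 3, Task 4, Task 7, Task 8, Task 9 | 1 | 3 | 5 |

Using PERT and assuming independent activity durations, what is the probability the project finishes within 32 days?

te_Task 1 = (8 + 4·12 + 16)/6 = 72/6 = 12; σ²_Task 1 = ((16−8)/6)² = 1.778
te_Task 2 = (2 + 4·7 + 24)/6 = 54/6 = 9; σ²_Task 2 = ((24−2)/6)² = 13.444
te_Task 3 = (3 + 4·4 + 11)/6 = 30/6 = 5; σ²_Task 3 = ((11−3)/6)² = 1.778
te_Task 4 = (2 + 4·3 + 10)/6 = 24/6 = 4; σ²_Task 4 = ((10−2)/6)² = 1.778
te_Task 5 = (4 + 4·6 + 14)/6 = 42/6 = 7; σ²_Task 5 = ((14−4)/6)² = 2.778
te_Task 6 = (1 + 4·2 + 9)/6 = 18/6 = 3; σ²_Task 6 = ((9−1)/6)² = 1.778
te_Task 7 = (3 + 4·5 + 7)/6 = 30/6 = 5; σ²_Task 7 = ((7−3)/6)² = 0.444
te_Task 8 = (11 + 4·13 + 27)/6 = 90/6 = 15; σ²_Task 8 = ((27−11)/6)² = 7.111
te_Task 9 = (3 + 4·5 + 13)/6 = 36/6 = 6; σ²_Task 9 = ((13−3)/6)² = 2.778
te_Task 10 = (1 + 4·3 + 5)/6 = 18/6 = 3; σ²_Task 10 = ((5−1)/6)² = 0.444

Forward pass:
ES_Task 1 = 0; EF_Task 1 = 12
ES_Task 2 = 0; EF_Task 2 = 9
ES_Task 3 = 0; EF_Task 3 = 5
ES_Task 4 = 0; EF_Task 4 = 4
ES_Task 5 = 9; EF_Task 5 = 9+7 = 16
ES_Task 6 = max(EF_Task 1=12, EF_Task 3=5) = 12; EF_Task 6 = 12+3 = 15
ES_Task 7 = 12; EF_Task 7 = 12+5 = 17
ES_Task 8 = 16; EF_Task 8 = 16+15 = 31
ES_Task 9 = 15; EF_Task 9 = 15+6 = 21
ES_Task 10 = max(EF_Task 1=12, EF_Task 3=5, EF_Task 4=4, EF_Task 7=17, EF_Task 8=31, EF_Task 9=21) = 31; EF_Task 10 = 31+3 = 34
Expected project duration μ = 34 days. Critical path: Task 2 → Task 5 → Task 8 → Task 10.

Variance along critical path = 13.444 + 2.778 + 7.111 + 0.444 = 23.778; σ = √23.778 = 4.876 days.
Z = (32 − 34) / 4.876 = -0.410
P(T ≤ 32) = Φ(-0.410) ≈ 0.341

0.341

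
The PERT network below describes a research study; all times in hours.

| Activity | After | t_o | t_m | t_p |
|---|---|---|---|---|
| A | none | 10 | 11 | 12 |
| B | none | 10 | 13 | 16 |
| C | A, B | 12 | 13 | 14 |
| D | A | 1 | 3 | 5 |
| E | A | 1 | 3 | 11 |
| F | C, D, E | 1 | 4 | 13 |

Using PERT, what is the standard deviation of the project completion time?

te_A = (10 + 4·11 + 12)/6 = 66/6 = 11; σ²_A = ((12−10)/6)² = 0.111
te_B = (10 + 4·13 + 16)/6 = 78/6 = 13; σ²_B = ((16−10)/6)² = 1.000
te_C = (12 + 4·13 + 14)/6 = 78/6 = 13; σ²_C = ((14−12)/6)² = 0.111
te_D = (1 + 4·3 + 5)/6 = 18/6 = 3; σ²_D = ((5−1)/6)² = 0.444
te_E = (1 + 4·3 + 11)/6 = 24/6 = 4; σ²_E = ((11−1)/6)² = 2.778
te_F = (1 + 4·4 + 13)/6 = 30/6 = 5; σ²_F = ((13−1)/6)² = 4.000

Forward pass:
ES_A = 0; EF_A = 11
ES_B = 0; EF_B = 13
ES_C = max(EF_A=11, EF_B=13) = 13; EF_C = 13+13 = 26
ES_D = 11; EF_D = 11+3 = 14
ES_E = 11; EF_E = 11+4 = 15
ES_F = max(EF_C=26, EF_D=14, EF_E=15) = 26; EF_F = 26+5 = 31
Expected project duration μ = 31 hours. Critical path: B → C → F.

Variance along critical path = 1.000 + 0.111 + 4.000 = 5.111
σ = √5.111 = 2.261 hours

2.26 hours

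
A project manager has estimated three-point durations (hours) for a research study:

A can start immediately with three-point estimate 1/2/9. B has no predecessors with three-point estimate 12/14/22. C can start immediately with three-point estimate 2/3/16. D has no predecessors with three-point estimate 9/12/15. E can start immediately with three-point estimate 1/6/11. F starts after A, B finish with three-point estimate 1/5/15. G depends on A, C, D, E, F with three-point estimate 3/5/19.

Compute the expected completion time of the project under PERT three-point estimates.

28 hours

te_A = (1 + 4·2 + 9)/6 = 18/6 = 3
te_B = (12 + 4·14 + 22)/6 = 90/6 = 15
te_C = (2 + 4·3 + 16)/6 = 30/6 = 5
te_D = (9 + 4·12 + 15)/6 = 72/6 = 12
te_E = (1 + 4·6 + 11)/6 = 36/6 = 6
te_F = (1 + 4·5 + 15)/6 = 36/6 = 6
te_G = (3 + 4·5 + 19)/6 = 42/6 = 7

Forward pass:
ES_A = 0; EF_A = 3
ES_B = 0; EF_B = 15
ES_C = 0; EF_C = 5
ES_D = 0; EF_D = 12
ES_E = 0; EF_E = 6
ES_F = max(EF_A=3, EF_B=15) = 15; EF_F = 15+6 = 21
ES_G = max(EF_A=3, EF_C=5, EF_D=12, EF_E=6, EF_F=21) = 21; EF_G = 21+7 = 28
Expected project duration μ = 28 hours. Critical path: B → F → G.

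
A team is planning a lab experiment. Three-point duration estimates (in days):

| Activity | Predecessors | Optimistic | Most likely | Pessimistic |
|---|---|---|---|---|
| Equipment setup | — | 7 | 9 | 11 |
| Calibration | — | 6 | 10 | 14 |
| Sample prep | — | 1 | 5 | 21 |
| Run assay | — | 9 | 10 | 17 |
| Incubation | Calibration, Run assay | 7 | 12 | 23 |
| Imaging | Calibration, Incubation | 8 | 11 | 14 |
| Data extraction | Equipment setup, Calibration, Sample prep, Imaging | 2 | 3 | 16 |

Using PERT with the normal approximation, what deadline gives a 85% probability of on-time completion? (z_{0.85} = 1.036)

te_Equipment setup = (7 + 4·9 + 11)/6 = 54/6 = 9; σ²_Equipment setup = ((11−7)/6)² = 0.444
te_Calibration = (6 + 4·10 + 14)/6 = 60/6 = 10; σ²_Calibration = ((14−6)/6)² = 1.778
te_Sample prep = (1 + 4·5 + 21)/6 = 42/6 = 7; σ²_Sample prep = ((21−1)/6)² = 11.111
te_Run assay = (9 + 4·10 + 17)/6 = 66/6 = 11; σ²_Run assay = ((17−9)/6)² = 1.778
te_Incubation = (7 + 4·12 + 23)/6 = 78/6 = 13; σ²_Incubation = ((23−7)/6)² = 7.111
te_Imaging = (8 + 4·11 + 14)/6 = 66/6 = 11; σ²_Imaging = ((14−8)/6)² = 1.000
te_Data extraction = (2 + 4·3 + 16)/6 = 30/6 = 5; σ²_Data extraction = ((16−2)/6)² = 5.444

Forward pass:
ES_Equipment setup = 0; EF_Equipment setup = 9
ES_Calibration = 0; EF_Calibration = 10
ES_Sample prep = 0; EF_Sample prep = 7
ES_Run assay = 0; EF_Run assay = 11
ES_Incubation = max(EF_Calibration=10, EF_Run assay=11) = 11; EF_Incubation = 11+13 = 24
ES_Imaging = max(EF_Calibration=10, EF_Incubation=24) = 24; EF_Imaging = 24+11 = 35
ES_Data extraction = max(EF_Equipment setup=9, EF_Calibration=10, EF_Sample prep=7, EF_Imaging=35) = 35; EF_Data extraction = 35+5 = 40
Expected project duration μ = 40 days. Critical path: Run assay → Incubation → Imaging → Data extraction.

Variance along critical path = 1.778 + 7.111 + 1.000 + 5.444 = 15.333; σ = 3.916 days.
D = μ + z·σ = 40 + 1.036·3.916 = 44.1 days

44.1 days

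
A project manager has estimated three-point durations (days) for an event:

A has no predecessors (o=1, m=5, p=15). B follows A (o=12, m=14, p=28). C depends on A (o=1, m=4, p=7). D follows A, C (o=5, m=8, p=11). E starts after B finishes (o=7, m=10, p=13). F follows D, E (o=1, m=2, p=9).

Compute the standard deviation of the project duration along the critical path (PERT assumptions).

3.92 days

te_A = (1 + 4·5 + 15)/6 = 36/6 = 6; σ²_A = ((15−1)/6)² = 5.444
te_B = (12 + 4·14 + 28)/6 = 96/6 = 16; σ²_B = ((28−12)/6)² = 7.111
te_C = (1 + 4·4 + 7)/6 = 24/6 = 4; σ²_C = ((7−1)/6)² = 1.000
te_D = (5 + 4·8 + 11)/6 = 48/6 = 8; σ²_D = ((11−5)/6)² = 1.000
te_E = (7 + 4·10 + 13)/6 = 60/6 = 10; σ²_E = ((13−7)/6)² = 1.000
te_F = (1 + 4·2 + 9)/6 = 18/6 = 3; σ²_F = ((9−1)/6)² = 1.778

Forward pass:
ES_A = 0; EF_A = 6
ES_B = 6; EF_B = 6+16 = 22
ES_C = 6; EF_C = 6+4 = 10
ES_D = max(EF_A=6, EF_C=10) = 10; EF_D = 10+8 = 18
ES_E = 22; EF_E = 22+10 = 32
ES_F = max(EF_D=18, EF_E=32) = 32; EF_F = 32+3 = 35
Expected project duration μ = 35 days. Critical path: A → B → E → F.

Variance along critical path = 5.444 + 7.111 + 1.000 + 1.778 = 15.333
σ = √15.333 = 3.916 days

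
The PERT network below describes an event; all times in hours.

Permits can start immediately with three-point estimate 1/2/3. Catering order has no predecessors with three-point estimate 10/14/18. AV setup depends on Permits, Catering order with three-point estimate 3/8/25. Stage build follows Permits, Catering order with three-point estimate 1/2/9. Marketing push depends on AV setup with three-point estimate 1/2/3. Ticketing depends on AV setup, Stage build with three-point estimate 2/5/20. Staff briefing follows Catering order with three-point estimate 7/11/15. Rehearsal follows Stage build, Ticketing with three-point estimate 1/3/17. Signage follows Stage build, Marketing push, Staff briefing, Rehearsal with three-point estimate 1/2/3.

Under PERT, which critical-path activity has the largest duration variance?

te_Permits = (1 + 4·2 + 3)/6 = 12/6 = 2; σ²_Permits = ((3−1)/6)² = 0.111
te_Catering order = (10 + 4·14 + 18)/6 = 84/6 = 14; σ²_Catering order = ((18−10)/6)² = 1.778
te_AV setup = (3 + 4·8 + 25)/6 = 60/6 = 10; σ²_AV setup = ((25−3)/6)² = 13.444
te_Stage build = (1 + 4·2 + 9)/6 = 18/6 = 3; σ²_Stage build = ((9−1)/6)² = 1.778
te_Marketing push = (1 + 4·2 + 3)/6 = 12/6 = 2; σ²_Marketing push = ((3−1)/6)² = 0.111
te_Ticketing = (2 + 4·5 + 20)/6 = 42/6 = 7; σ²_Ticketing = ((20−2)/6)² = 9.000
te_Staff briefing = (7 + 4·11 + 15)/6 = 66/6 = 11; σ²_Staff briefing = ((15−7)/6)² = 1.778
te_Rehearsal = (1 + 4·3 + 17)/6 = 30/6 = 5; σ²_Rehearsal = ((17−1)/6)² = 7.111
te_Signage = (1 + 4·2 + 3)/6 = 12/6 = 2; σ²_Signage = ((3−1)/6)² = 0.111

Forward pass:
ES_Permits = 0; EF_Permits = 2
ES_Catering order = 0; EF_Catering order = 14
ES_AV setup = max(EF_Permits=2, EF_Catering order=14) = 14; EF_AV setup = 14+10 = 24
ES_Stage build = max(EF_Permits=2, EF_Catering order=14) = 14; EF_Stage build = 14+3 = 17
ES_Marketing push = 24; EF_Marketing push = 24+2 = 26
ES_Ticketing = max(EF_AV setup=24, EF_Stage build=17) = 24; EF_Ticketing = 24+7 = 31
ES_Staff briefing = 14; EF_Staff briefing = 14+11 = 25
ES_Rehearsal = max(EF_Stage build=17, EF_Ticketing=31) = 31; EF_Rehearsal = 31+5 = 36
ES_Signage = max(EF_Stage build=17, EF_Marketing push=26, EF_Staff briefing=25, EF_Rehearsal=36) = 36; EF_Signage = 36+2 = 38
Expected project duration μ = 38 hours. Critical path: Catering order → AV setup → Ticketing → Rehearsal → Signage.

Variances on critical path: σ²_Catering order=1.778, σ²_AV setup=13.444, σ²_Ticketing=9.000, σ²_Rehearsal=7.111, σ²_Signage=0.111.
Largest is σ²_AV setup = 13.444.

AV setup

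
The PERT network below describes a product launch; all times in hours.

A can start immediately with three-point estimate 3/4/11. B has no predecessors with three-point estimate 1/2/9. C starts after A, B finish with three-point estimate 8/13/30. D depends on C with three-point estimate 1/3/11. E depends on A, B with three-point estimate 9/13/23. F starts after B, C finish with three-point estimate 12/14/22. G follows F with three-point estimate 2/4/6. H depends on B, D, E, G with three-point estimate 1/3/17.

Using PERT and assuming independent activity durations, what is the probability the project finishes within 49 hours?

0.839

te_A = (3 + 4·4 + 11)/6 = 30/6 = 5; σ²_A = ((11−3)/6)² = 1.778
te_B = (1 + 4·2 + 9)/6 = 18/6 = 3; σ²_B = ((9−1)/6)² = 1.778
te_C = (8 + 4·13 + 30)/6 = 90/6 = 15; σ²_C = ((30−8)/6)² = 13.444
te_D = (1 + 4·3 + 11)/6 = 24/6 = 4; σ²_D = ((11−1)/6)² = 2.778
te_E = (9 + 4·13 + 23)/6 = 84/6 = 14; σ²_E = ((23−9)/6)² = 5.444
te_F = (12 + 4·14 + 22)/6 = 90/6 = 15; σ²_F = ((22−12)/6)² = 2.778
te_G = (2 + 4·4 + 6)/6 = 24/6 = 4; σ²_G = ((6−2)/6)² = 0.444
te_H = (1 + 4·3 + 17)/6 = 30/6 = 5; σ²_H = ((17−1)/6)² = 7.111

Forward pass:
ES_A = 0; EF_A = 5
ES_B = 0; EF_B = 3
ES_C = max(EF_A=5, EF_B=3) = 5; EF_C = 5+15 = 20
ES_D = 20; EF_D = 20+4 = 24
ES_E = max(EF_A=5, EF_B=3) = 5; EF_E = 5+14 = 19
ES_F = max(EF_B=3, EF_C=20) = 20; EF_F = 20+15 = 35
ES_G = 35; EF_G = 35+4 = 39
ES_H = max(EF_B=3, EF_D=24, EF_E=19, EF_G=39) = 39; EF_H = 39+5 = 44
Expected project duration μ = 44 hours. Critical path: A → C → F → G → H.

Variance along critical path = 1.778 + 13.444 + 2.778 + 0.444 + 7.111 = 25.556; σ = √25.556 = 5.055 hours.
Z = (49 − 44) / 5.055 = 0.989
P(T ≤ 49) = Φ(0.989) ≈ 0.839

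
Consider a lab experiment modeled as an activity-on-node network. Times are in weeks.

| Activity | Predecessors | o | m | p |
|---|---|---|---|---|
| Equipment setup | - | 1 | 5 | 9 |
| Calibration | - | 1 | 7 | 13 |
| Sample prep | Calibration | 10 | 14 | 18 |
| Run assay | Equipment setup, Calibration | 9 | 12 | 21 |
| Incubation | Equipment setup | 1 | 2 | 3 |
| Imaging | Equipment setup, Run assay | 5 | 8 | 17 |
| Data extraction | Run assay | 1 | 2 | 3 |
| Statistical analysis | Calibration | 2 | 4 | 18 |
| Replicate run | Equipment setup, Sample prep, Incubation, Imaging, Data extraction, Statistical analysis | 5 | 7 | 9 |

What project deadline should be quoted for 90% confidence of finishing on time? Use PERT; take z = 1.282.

40.5 weeks

te_Equipment setup = (1 + 4·5 + 9)/6 = 30/6 = 5; σ²_Equipment setup = ((9−1)/6)² = 1.778
te_Calibration = (1 + 4·7 + 13)/6 = 42/6 = 7; σ²_Calibration = ((13−1)/6)² = 4.000
te_Sample prep = (10 + 4·14 + 18)/6 = 84/6 = 14; σ²_Sample prep = ((18−10)/6)² = 1.778
te_Run assay = (9 + 4·12 + 21)/6 = 78/6 = 13; σ²_Run assay = ((21−9)/6)² = 4.000
te_Incubation = (1 + 4·2 + 3)/6 = 12/6 = 2; σ²_Incubation = ((3−1)/6)² = 0.111
te_Imaging = (5 + 4·8 + 17)/6 = 54/6 = 9; σ²_Imaging = ((17−5)/6)² = 4.000
te_Data extraction = (1 + 4·2 + 3)/6 = 12/6 = 2; σ²_Data extraction = ((3−1)/6)² = 0.111
te_Statistical analysis = (2 + 4·4 + 18)/6 = 36/6 = 6; σ²_Statistical analysis = ((18−2)/6)² = 7.111
te_Replicate run = (5 + 4·7 + 9)/6 = 42/6 = 7; σ²_Replicate run = ((9−5)/6)² = 0.444

Forward pass:
ES_Equipment setup = 0; EF_Equipment setup = 5
ES_Calibration = 0; EF_Calibration = 7
ES_Sample prep = 7; EF_Sample prep = 7+14 = 21
ES_Run assay = max(EF_Equipment setup=5, EF_Calibration=7) = 7; EF_Run assay = 7+13 = 20
ES_Incubation = 5; EF_Incubation = 5+2 = 7
ES_Imaging = max(EF_Equipment setup=5, EF_Run assay=20) = 20; EF_Imaging = 20+9 = 29
ES_Data extraction = 20; EF_Data extraction = 20+2 = 22
ES_Statistical analysis = 7; EF_Statistical analysis = 7+6 = 13
ES_Replicate run = max(EF_Equipment setup=5, EF_Sample prep=21, EF_Incubation=7, EF_Imaging=29, EF_Data extraction=22, EF_Statistical analysis=13) = 29; EF_Replicate run = 29+7 = 36
Expected project duration μ = 36 weeks. Critical path: Calibration → Run assay → Imaging → Replicate run.

Variance along critical path = 4.000 + 4.000 + 4.000 + 0.444 = 12.444; σ = 3.528 weeks.
D = μ + z·σ = 36 + 1.282·3.528 = 40.5 weeks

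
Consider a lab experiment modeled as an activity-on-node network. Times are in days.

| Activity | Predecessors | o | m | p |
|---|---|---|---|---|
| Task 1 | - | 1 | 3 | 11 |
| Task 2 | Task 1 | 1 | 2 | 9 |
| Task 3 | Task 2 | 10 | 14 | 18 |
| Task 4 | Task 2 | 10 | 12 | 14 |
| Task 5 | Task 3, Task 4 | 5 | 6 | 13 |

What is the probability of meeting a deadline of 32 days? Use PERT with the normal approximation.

te_Task 1 = (1 + 4·3 + 11)/6 = 24/6 = 4; σ²_Task 1 = ((11−1)/6)² = 2.778
te_Task 2 = (1 + 4·2 + 9)/6 = 18/6 = 3; σ²_Task 2 = ((9−1)/6)² = 1.778
te_Task 3 = (10 + 4·14 + 18)/6 = 84/6 = 14; σ²_Task 3 = ((18−10)/6)² = 1.778
te_Task 4 = (10 + 4·12 + 14)/6 = 72/6 = 12; σ²_Task 4 = ((14−10)/6)² = 0.444
te_Task 5 = (5 + 4·6 + 13)/6 = 42/6 = 7; σ²_Task 5 = ((13−5)/6)² = 1.778

Forward pass:
ES_Task 1 = 0; EF_Task 1 = 4
ES_Task 2 = 4; EF_Task 2 = 4+3 = 7
ES_Task 3 = 7; EF_Task 3 = 7+14 = 21
ES_Task 4 = 7; EF_Task 4 = 7+12 = 19
ES_Task 5 = max(EF_Task 3=21, EF_Task 4=19) = 21; EF_Task 5 = 21+7 = 28
Expected project duration μ = 28 days. Critical path: Task 1 → Task 2 → Task 3 → Task 5.

Variance along critical path = 2.778 + 1.778 + 1.778 + 1.778 = 8.111; σ = √8.111 = 2.848 days.
Z = (32 − 28) / 2.848 = 1.404
P(T ≤ 32) = Φ(1.404) ≈ 0.920

0.920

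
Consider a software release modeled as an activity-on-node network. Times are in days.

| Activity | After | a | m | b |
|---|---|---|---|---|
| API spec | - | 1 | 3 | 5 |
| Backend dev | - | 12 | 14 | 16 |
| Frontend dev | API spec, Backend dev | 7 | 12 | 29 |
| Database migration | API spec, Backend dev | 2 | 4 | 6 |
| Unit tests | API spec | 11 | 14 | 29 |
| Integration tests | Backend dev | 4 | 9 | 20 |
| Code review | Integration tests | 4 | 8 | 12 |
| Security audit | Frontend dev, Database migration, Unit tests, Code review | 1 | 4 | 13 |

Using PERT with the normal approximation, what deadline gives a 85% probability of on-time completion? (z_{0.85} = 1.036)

te_API spec = (1 + 4·3 + 5)/6 = 18/6 = 3; σ²_API spec = ((5−1)/6)² = 0.444
te_Backend dev = (12 + 4·14 + 16)/6 = 84/6 = 14; σ²_Backend dev = ((16−12)/6)² = 0.444
te_Frontend dev = (7 + 4·12 + 29)/6 = 84/6 = 14; σ²_Frontend dev = ((29−7)/6)² = 13.444
te_Database migration = (2 + 4·4 + 6)/6 = 24/6 = 4; σ²_Database migration = ((6−2)/6)² = 0.444
te_Unit tests = (11 + 4·14 + 29)/6 = 96/6 = 16; σ²_Unit tests = ((29−11)/6)² = 9.000
te_Integration tests = (4 + 4·9 + 20)/6 = 60/6 = 10; σ²_Integration tests = ((20−4)/6)² = 7.111
te_Code review = (4 + 4·8 + 12)/6 = 48/6 = 8; σ²_Code review = ((12−4)/6)² = 1.778
te_Security audit = (1 + 4·4 + 13)/6 = 30/6 = 5; σ²_Security audit = ((13−1)/6)² = 4.000

Forward pass:
ES_API spec = 0; EF_API spec = 3
ES_Backend dev = 0; EF_Backend dev = 14
ES_Frontend dev = max(EF_API spec=3, EF_Backend dev=14) = 14; EF_Frontend dev = 14+14 = 28
ES_Database migration = max(EF_API spec=3, EF_Backend dev=14) = 14; EF_Database migration = 14+4 = 18
ES_Unit tests = 3; EF_Unit tests = 3+16 = 19
ES_Integration tests = 14; EF_Integration tests = 14+10 = 24
ES_Code review = 24; EF_Code review = 24+8 = 32
ES_Security audit = max(EF_Frontend dev=28, EF_Database migration=18, EF_Unit tests=19, EF_Code review=32) = 32; EF_Security audit = 32+5 = 37
Expected project duration μ = 37 days. Critical path: Backend dev → Integration tests → Code review → Security audit.

Variance along critical path = 0.444 + 7.111 + 1.778 + 4.000 = 13.333; σ = 3.651 days.
D = μ + z·σ = 37 + 1.036·3.651 = 40.8 days

40.8 days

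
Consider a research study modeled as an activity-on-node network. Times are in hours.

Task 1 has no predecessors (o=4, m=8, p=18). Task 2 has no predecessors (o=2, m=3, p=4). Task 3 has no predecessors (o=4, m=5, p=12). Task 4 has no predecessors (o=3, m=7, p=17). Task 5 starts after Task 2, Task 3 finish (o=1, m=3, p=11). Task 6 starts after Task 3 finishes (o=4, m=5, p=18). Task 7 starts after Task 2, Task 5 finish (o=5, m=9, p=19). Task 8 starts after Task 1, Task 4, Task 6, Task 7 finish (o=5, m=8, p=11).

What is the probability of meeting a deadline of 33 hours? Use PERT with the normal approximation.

te_Task 1 = (4 + 4·8 + 18)/6 = 54/6 = 9; σ²_Task 1 = ((18−4)/6)² = 5.444
te_Task 2 = (2 + 4·3 + 4)/6 = 18/6 = 3; σ²_Task 2 = ((4−2)/6)² = 0.111
te_Task 3 = (4 + 4·5 + 12)/6 = 36/6 = 6; σ²_Task 3 = ((12−4)/6)² = 1.778
te_Task 4 = (3 + 4·7 + 17)/6 = 48/6 = 8; σ²_Task 4 = ((17−3)/6)² = 5.444
te_Task 5 = (1 + 4·3 + 11)/6 = 24/6 = 4; σ²_Task 5 = ((11−1)/6)² = 2.778
te_Task 6 = (4 + 4·5 + 18)/6 = 42/6 = 7; σ²_Task 6 = ((18−4)/6)² = 5.444
te_Task 7 = (5 + 4·9 + 19)/6 = 60/6 = 10; σ²_Task 7 = ((19−5)/6)² = 5.444
te_Task 8 = (5 + 4·8 + 11)/6 = 48/6 = 8; σ²_Task 8 = ((11−5)/6)² = 1.000

Forward pass:
ES_Task 1 = 0; EF_Task 1 = 9
ES_Task 2 = 0; EF_Task 2 = 3
ES_Task 3 = 0; EF_Task 3 = 6
ES_Task 4 = 0; EF_Task 4 = 8
ES_Task 5 = max(EF_Task 2=3, EF_Task 3=6) = 6; EF_Task 5 = 6+4 = 10
ES_Task 6 = 6; EF_Task 6 = 6+7 = 13
ES_Task 7 = max(EF_Task 2=3, EF_Task 5=10) = 10; EF_Task 7 = 10+10 = 20
ES_Task 8 = max(EF_Task 1=9, EF_Task 4=8, EF_Task 6=13, EF_Task 7=20) = 20; EF_Task 8 = 20+8 = 28
Expected project duration μ = 28 hours. Critical path: Task 3 → Task 5 → Task 7 → Task 8.

Variance along critical path = 1.778 + 2.778 + 5.444 + 1.000 = 11.000; σ = √11.000 = 3.317 hours.
Z = (33 − 28) / 3.317 = 1.508
P(T ≤ 33) = Φ(1.508) ≈ 0.934

0.934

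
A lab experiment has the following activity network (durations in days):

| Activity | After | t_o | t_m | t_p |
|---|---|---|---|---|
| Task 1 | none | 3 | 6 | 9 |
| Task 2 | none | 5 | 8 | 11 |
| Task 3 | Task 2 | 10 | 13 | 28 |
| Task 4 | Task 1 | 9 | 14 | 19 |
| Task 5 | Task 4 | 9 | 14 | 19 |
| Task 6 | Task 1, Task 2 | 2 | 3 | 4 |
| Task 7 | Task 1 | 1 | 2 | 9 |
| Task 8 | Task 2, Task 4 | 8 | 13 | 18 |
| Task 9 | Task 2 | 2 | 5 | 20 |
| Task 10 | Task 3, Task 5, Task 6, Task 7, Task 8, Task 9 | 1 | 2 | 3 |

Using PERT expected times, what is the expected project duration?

36 days

te_Task 1 = (3 + 4·6 + 9)/6 = 36/6 = 6
te_Task 2 = (5 + 4·8 + 11)/6 = 48/6 = 8
te_Task 3 = (10 + 4·13 + 28)/6 = 90/6 = 15
te_Task 4 = (9 + 4·14 + 19)/6 = 84/6 = 14
te_Task 5 = (9 + 4·14 + 19)/6 = 84/6 = 14
te_Task 6 = (2 + 4·3 + 4)/6 = 18/6 = 3
te_Task 7 = (1 + 4·2 + 9)/6 = 18/6 = 3
te_Task 8 = (8 + 4·13 + 18)/6 = 78/6 = 13
te_Task 9 = (2 + 4·5 + 20)/6 = 42/6 = 7
te_Task 10 = (1 + 4·2 + 3)/6 = 12/6 = 2

Forward pass:
ES_Task 1 = 0; EF_Task 1 = 6
ES_Task 2 = 0; EF_Task 2 = 8
ES_Task 3 = 8; EF_Task 3 = 8+15 = 23
ES_Task 4 = 6; EF_Task 4 = 6+14 = 20
ES_Task 5 = 20; EF_Task 5 = 20+14 = 34
ES_Task 6 = max(EF_Task 1=6, EF_Task 2=8) = 8; EF_Task 6 = 8+3 = 11
ES_Task 7 = 6; EF_Task 7 = 6+3 = 9
ES_Task 8 = max(EF_Task 2=8, EF_Task 4=20) = 20; EF_Task 8 = 20+13 = 33
ES_Task 9 = 8; EF_Task 9 = 8+7 = 15
ES_Task 10 = max(EF_Task 3=23, EF_Task 5=34, EF_Task 6=11, EF_Task 7=9, EF_Task 8=33, EF_Task 9=15) = 34; EF_Task 10 = 34+2 = 36
Expected project duration μ = 36 days. Critical path: Task 1 → Task 4 → Task 5 → Task 10.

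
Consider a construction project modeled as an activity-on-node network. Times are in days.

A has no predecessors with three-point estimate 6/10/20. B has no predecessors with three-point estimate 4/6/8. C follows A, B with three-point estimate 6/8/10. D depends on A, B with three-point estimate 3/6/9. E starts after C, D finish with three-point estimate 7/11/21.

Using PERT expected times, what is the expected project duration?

te_A = (6 + 4·10 + 20)/6 = 66/6 = 11
te_B = (4 + 4·6 + 8)/6 = 36/6 = 6
te_C = (6 + 4·8 + 10)/6 = 48/6 = 8
te_D = (3 + 4·6 + 9)/6 = 36/6 = 6
te_E = (7 + 4·11 + 21)/6 = 72/6 = 12

Forward pass:
ES_A = 0; EF_A = 11
ES_B = 0; EF_B = 6
ES_C = max(EF_A=11, EF_B=6) = 11; EF_C = 11+8 = 19
ES_D = max(EF_A=11, EF_B=6) = 11; EF_D = 11+6 = 17
ES_E = max(EF_C=19, EF_D=17) = 19; EF_E = 19+12 = 31
Expected project duration μ = 31 days. Critical path: A → C → E.

31 days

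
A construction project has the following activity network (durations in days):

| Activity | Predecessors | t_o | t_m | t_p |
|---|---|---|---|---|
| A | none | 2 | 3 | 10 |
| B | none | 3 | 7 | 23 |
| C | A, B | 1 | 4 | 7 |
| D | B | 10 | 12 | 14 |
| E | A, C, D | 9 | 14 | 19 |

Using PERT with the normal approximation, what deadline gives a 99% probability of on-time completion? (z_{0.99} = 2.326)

43.8 days

te_A = (2 + 4·3 + 10)/6 = 24/6 = 4; σ²_A = ((10−2)/6)² = 1.778
te_B = (3 + 4·7 + 23)/6 = 54/6 = 9; σ²_B = ((23−3)/6)² = 11.111
te_C = (1 + 4·4 + 7)/6 = 24/6 = 4; σ²_C = ((7−1)/6)² = 1.000
te_D = (10 + 4·12 + 14)/6 = 72/6 = 12; σ²_D = ((14−10)/6)² = 0.444
te_E = (9 + 4·14 + 19)/6 = 84/6 = 14; σ²_E = ((19−9)/6)² = 2.778

Forward pass:
ES_A = 0; EF_A = 4
ES_B = 0; EF_B = 9
ES_C = max(EF_A=4, EF_B=9) = 9; EF_C = 9+4 = 13
ES_D = 9; EF_D = 9+12 = 21
ES_E = max(EF_A=4, EF_C=13, EF_D=21) = 21; EF_E = 21+14 = 35
Expected project duration μ = 35 days. Critical path: B → D → E.

Variance along critical path = 11.111 + 0.444 + 2.778 = 14.333; σ = 3.786 days.
D = μ + z·σ = 35 + 2.326·3.786 = 43.8 days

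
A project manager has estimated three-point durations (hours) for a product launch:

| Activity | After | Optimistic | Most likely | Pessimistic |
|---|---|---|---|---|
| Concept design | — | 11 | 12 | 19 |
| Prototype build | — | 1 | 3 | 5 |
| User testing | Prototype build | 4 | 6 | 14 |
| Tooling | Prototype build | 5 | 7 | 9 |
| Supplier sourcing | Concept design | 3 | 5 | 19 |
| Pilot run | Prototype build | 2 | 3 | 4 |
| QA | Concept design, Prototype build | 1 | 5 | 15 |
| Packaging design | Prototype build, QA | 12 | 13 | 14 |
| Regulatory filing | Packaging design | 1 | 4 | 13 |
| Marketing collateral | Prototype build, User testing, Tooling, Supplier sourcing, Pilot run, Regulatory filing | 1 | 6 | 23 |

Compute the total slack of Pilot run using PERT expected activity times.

te_Concept design = (11 + 4·12 + 19)/6 = 78/6 = 13
te_Prototype build = (1 + 4·3 + 5)/6 = 18/6 = 3
te_User testing = (4 + 4·6 + 14)/6 = 42/6 = 7
te_Tooling = (5 + 4·7 + 9)/6 = 42/6 = 7
te_Supplier sourcing = (3 + 4·5 + 19)/6 = 42/6 = 7
te_Pilot run = (2 + 4·3 + 4)/6 = 18/6 = 3
te_QA = (1 + 4·5 + 15)/6 = 36/6 = 6
te_Packaging design = (12 + 4·13 + 14)/6 = 78/6 = 13
te_Regulatory filing = (1 + 4·4 + 13)/6 = 30/6 = 5
te_Marketing collateral = (1 + 4·6 + 23)/6 = 48/6 = 8

Forward pass:
ES_Concept design = 0; EF_Concept design = 13
ES_Prototype build = 0; EF_Prototype build = 3
ES_User testing = 3; EF_User testing = 3+7 = 10
ES_Tooling = 3; EF_Tooling = 3+7 = 10
ES_Supplier sourcing = 13; EF_Supplier sourcing = 13+7 = 20
ES_Pilot run = 3; EF_Pilot run = 3+3 = 6
ES_QA = max(EF_Concept design=13, EF_Prototype build=3) = 13; EF_QA = 13+6 = 19
ES_Packaging design = max(EF_Prototype build=3, EF_QA=19) = 19; EF_Packaging design = 19+13 = 32
ES_Regulatory filing = 32; EF_Regulatory filing = 32+5 = 37
ES_Marketing collateral = max(EF_Prototype build=3, EF_User testing=10, EF_Tooling=10, EF_Supplier sourcing=20, EF_Pilot run=6, EF_Regulatory filing=37) = 37; EF_Marketing collateral = 37+8 = 45
Expected project duration μ = 45 hours. Critical path: Concept design → QA → Packaging design → Regulatory filing → Marketing collateral.

Backward pass:
LF_Marketing collateral = 45; LS_Marketing collateral = 45−8 = 37
LF_Regulatory filing = LS_Marketing collateral = 37; LS_Regulatory filing = 37−5 = 32
LF_Packaging design = LS_Regulatory filing = 32; LS_Packaging design = 32−13 = 19
LF_QA = LS_Packaging design = 19; LS_QA = 19−6 = 13
LF_Pilot run = LS_Marketing collateral = 37; LS_Pilot run = 37−3 = 34
LF_Supplier sourcing = LS_Marketing collateral = 37; LS_Supplier sourcing = 37−7 = 30
LF_Tooling = LS_Marketing collateral = 37; LS_Tooling = 37−7 = 30
LF_User testing = LS_Marketing collateral = 37; LS_User testing = 37−7 = 30
LF_Prototype build = min(LS_User testing=30, LS_Tooling=30, LS_Pilot run=34, LS_QA=13, LS_Packaging design=19, LS_Marketing collateral=37) = 13; LS_Prototype build = 13−3 = 10
LF_Concept design = min(LS_Supplier sourcing=30, LS_QA=13) = 13; LS_Concept design = 13−13 = 0
Slack_Pilot run = LS_Pilot run − ES_Pilot run = 34 − 3 = 31

31 hours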